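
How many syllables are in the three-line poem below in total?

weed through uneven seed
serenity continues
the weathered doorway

18

Line 1: weed (1), through (1), uneven (3), seed (1) → 6
Line 2: serenity (4), continues (3) → 7
Line 3: the (1), weathered (2), doorway (2) → 5
Total: 6 + 7 + 5 = 18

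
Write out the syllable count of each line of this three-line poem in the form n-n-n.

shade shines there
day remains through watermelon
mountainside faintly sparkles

3-8-7

Line 1: "shade shines there": 1+1+1 = 3
Line 2: "day remains through watermelon": 1+2+1+4 = 8
Line 3: "mountainside faintly sparkles": 3+2+2 = 7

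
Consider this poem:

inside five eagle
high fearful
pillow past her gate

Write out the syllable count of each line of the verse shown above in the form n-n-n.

5-3-5

Line 1: inside(2) + five(1) + eagle(2) = 5
Line 2: high(1) + fearful(2) = 3
Line 3: pillow(2) + past(1) + her(1) + gate(1) = 5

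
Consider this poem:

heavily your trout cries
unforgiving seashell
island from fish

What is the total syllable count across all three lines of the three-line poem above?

16

Line 1: heavily(3) + your(1) + trout(1) + cries(1) = 6
Line 2: unforgiving(4) + seashell(2) = 6
Line 3: island(2) + from(1) + fish(1) = 4
Total: 6 + 6 + 4 = 16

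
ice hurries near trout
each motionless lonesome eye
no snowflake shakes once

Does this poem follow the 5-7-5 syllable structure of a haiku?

Line 1: ice (1), hurries (2), near (1), trout (1) → 5 ✓
Line 2: each (1), motionless (3), lonesome (2), eye (1) → 7 ✓
Line 3: no (1), snowflake (2), shakes (1), once (1) → 5 ✓

Yes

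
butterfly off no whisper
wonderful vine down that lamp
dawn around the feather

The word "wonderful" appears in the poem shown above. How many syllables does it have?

"wonderful" has 3 syllables.

3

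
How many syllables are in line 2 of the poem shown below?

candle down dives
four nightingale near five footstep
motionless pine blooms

Line 2: four(1) + nightingale(3) + near(1) + five(1) + footstep(2) = 8

8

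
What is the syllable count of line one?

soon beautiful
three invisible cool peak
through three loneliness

4

Line one: soon(1) + beautiful(3) = 4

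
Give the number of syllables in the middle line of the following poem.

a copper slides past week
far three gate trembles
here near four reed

The middle line: far (1), three (1), gate (1), trembles (2) → 5

5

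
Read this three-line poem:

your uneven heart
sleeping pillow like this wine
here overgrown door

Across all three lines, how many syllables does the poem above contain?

Line 1: your(1) + uneven(3) + heart(1) = 5
Line 2: sleeping(2) + pillow(2) + like(1) + this(1) + wine(1) = 7
Line 3: here(1) + overgrown(3) + door(1) = 5
Total: 5 + 7 + 5 = 17

17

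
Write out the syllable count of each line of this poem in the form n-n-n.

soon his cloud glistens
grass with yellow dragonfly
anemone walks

Line 1: soon (1), his (1), cloud (1), glistens (2) → 5
Line 2: grass (1), with (1), yellow (2), dragonfly (3) → 7
Line 3: anemone (4), walks (1) → 5

5-7-5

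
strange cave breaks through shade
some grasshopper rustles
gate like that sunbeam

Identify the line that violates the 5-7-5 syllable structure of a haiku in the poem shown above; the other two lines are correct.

Line 1: strange (1), cave (1), breaks (1), through (1), shade (1) → 5 ✓
Line 2: some (1), grasshopper (3), rustles (2) → 6 (expected 7)
Line 3: gate (1), like (1), that (1), sunbeam (2) → 5 ✓

The second line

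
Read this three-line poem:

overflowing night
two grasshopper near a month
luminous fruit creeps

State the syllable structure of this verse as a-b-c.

5-7-5

Line 1: overflowing (4), night (1) → 5
Line 2: two (1), grasshopper (3), near (1), a (1), month (1) → 7
Line 3: luminous (3), fruit (1), creeps (1) → 5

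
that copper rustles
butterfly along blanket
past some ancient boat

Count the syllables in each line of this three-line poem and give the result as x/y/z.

5/7/5

Line 1: that(1) + copper(2) + rustles(2) = 5
Line 2: butterfly(3) + along(2) + blanket(2) = 7
Line 3: past(1) + some(1) + ancient(2) + boat(1) = 5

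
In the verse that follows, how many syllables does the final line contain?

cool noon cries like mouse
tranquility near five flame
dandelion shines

The final line: dandelion (4), shines (1) → 5

5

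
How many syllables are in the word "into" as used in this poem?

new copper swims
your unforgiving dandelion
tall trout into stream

2

"into" has 2 syllables.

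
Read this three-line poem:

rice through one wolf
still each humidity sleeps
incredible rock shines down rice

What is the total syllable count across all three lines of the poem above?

19

Line 1: rice(1) + through(1) + one(1) + wolf(1) = 4
Line 2: still(1) + each(1) + humidity(4) + sleeps(1) = 7
Line 3: incredible(4) + rock(1) + shines(1) + down(1) + rice(1) = 8
Total: 4 + 7 + 8 = 19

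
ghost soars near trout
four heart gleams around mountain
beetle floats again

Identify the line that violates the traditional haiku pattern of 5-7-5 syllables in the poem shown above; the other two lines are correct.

The first line

Line 1: ghost (1), soars (1), near (1), trout (1) → 4 (expected 5)
Line 2: four (1), heart (1), gleams (1), around (2), mountain (2) → 7 ✓
Line 3: beetle (2), floats (1), again (2) → 5 ✓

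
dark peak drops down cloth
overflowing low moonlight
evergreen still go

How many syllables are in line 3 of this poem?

Line 3: evergreen(3) + still(1) + go(1) = 5

5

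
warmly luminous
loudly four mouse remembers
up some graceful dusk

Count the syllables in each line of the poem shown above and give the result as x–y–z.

5–7–5

Line 1: warmly (2), luminous (3) → 5
Line 2: loudly (2), four (1), mouse (1), remembers (3) → 7
Line 3: up (1), some (1), graceful (2), dusk (1) → 5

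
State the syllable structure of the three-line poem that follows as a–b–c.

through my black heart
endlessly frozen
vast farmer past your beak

4–5–6

Line 1: through (1), my (1), black (1), heart (1) → 4
Line 2: endlessly (3), frozen (2) → 5
Line 3: vast (1), farmer (2), past (1), your (1), beak (1) → 6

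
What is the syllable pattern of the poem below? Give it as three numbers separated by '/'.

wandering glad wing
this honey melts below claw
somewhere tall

Line 1: wandering(3) + glad(1) + wing(1) = 5
Line 2: this(1) + honey(2) + melts(1) + below(2) + claw(1) = 7
Line 3: somewhere(2) + tall(1) = 3

5/7/3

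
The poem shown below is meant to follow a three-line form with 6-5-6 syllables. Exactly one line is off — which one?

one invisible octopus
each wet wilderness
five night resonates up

The first line

Line 1: one (1), invisible (4), octopus (3) → 8 (expected 6)
Line 2: each (1), wet (1), wilderness (3) → 5 ✓
Line 3: five (1), night (1), resonates (3), up (1) → 6 ✓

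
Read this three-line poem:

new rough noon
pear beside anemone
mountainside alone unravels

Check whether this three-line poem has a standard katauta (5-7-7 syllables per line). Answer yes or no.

Line 1: new (1), rough (1), noon (1) → 3 (expected 5)
Line 2: pear (1), beside (2), anemone (4) → 7 ✓
Line 3: mountainside (3), alone (2), unravels (3) → 8 (expected 7)

No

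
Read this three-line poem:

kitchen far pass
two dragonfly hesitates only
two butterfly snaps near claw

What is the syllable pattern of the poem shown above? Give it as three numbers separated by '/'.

Line 1: kitchen (2), far (1), pass (1) → 4
Line 2: two (1), dragonfly (3), hesitates (3), only (2) → 9
Line 3: two (1), butterfly (3), snaps (1), near (1), claw (1) → 7

4/9/7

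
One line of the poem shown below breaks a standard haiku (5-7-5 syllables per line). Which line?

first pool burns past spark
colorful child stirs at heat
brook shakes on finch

The third line

Line 1: first(1) + pool(1) + burns(1) + past(1) + spark(1) = 5 ✓
Line 2: colorful(3) + child(1) + stirs(1) + at(1) + heat(1) = 7 ✓
Line 3: brook(1) + shakes(1) + on(1) + finch(1) = 4 (expected 5)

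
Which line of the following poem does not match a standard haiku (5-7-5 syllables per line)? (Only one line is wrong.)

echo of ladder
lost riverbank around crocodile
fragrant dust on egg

Line 1: echo(2) + of(1) + ladder(2) = 5 ✓
Line 2: lost(1) + riverbank(3) + around(2) + crocodile(3) = 9 (expected 7)
Line 3: fragrant(2) + dust(1) + on(1) + egg(1) = 5 ✓

The second line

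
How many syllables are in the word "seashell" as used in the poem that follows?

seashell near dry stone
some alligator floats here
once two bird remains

"seashell" has 2 syllables.

2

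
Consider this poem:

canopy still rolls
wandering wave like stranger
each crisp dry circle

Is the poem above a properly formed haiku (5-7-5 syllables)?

Yes

Line 1: canopy(3) + still(1) + rolls(1) = 5 ✓
Line 2: wandering(3) + wave(1) + like(1) + stranger(2) = 7 ✓
Line 3: each(1) + crisp(1) + dry(1) + circle(2) = 5 ✓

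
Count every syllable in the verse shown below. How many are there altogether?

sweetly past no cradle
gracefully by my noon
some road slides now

Line 1: sweetly(2) + past(1) + no(1) + cradle(2) = 6
Line 2: gracefully(3) + by(1) + my(1) + noon(1) = 6
Line 3: some(1) + road(1) + slides(1) + now(1) = 4
Total: 6 + 6 + 4 = 16

16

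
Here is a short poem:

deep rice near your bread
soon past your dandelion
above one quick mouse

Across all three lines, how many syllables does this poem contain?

Line 1: deep (1), rice (1), near (1), your (1), bread (1) → 5
Line 2: soon (1), past (1), your (1), dandelion (4) → 7
Line 3: above (2), one (1), quick (1), mouse (1) → 5
Total: 5 + 7 + 5 = 17

17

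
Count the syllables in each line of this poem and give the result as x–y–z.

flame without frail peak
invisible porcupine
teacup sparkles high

5–7–5

Line 1: flame(1) + without(2) + frail(1) + peak(1) = 5
Line 2: invisible(4) + porcupine(3) = 7
Line 3: teacup(2) + sparkles(2) + high(1) = 5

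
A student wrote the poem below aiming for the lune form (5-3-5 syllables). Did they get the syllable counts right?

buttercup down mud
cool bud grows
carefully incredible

No

Line 1: buttercup(3) + down(1) + mud(1) = 5 ✓
Line 2: cool(1) + bud(1) + grows(1) = 3 ✓
Line 3: carefully(3) + incredible(4) = 7 (expected 5)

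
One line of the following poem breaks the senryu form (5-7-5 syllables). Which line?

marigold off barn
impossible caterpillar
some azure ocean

The second line

Line 1: marigold(3) + off(1) + barn(1) = 5 ✓
Line 2: impossible(4) + caterpillar(4) = 8 (expected 7)
Line 3: some(1) + azure(2) + ocean(2) = 5 ✓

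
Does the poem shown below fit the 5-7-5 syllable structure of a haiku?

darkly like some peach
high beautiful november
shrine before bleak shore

Line 1: "darkly like some peach": 2+1+1+1 = 5 ✓
Line 2: "high beautiful november": 1+3+3 = 7 ✓
Line 3: "shrine before bleak shore": 1+2+1+1 = 5 ✓

Yes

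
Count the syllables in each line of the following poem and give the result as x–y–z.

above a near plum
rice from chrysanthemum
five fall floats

Line 1: above (2), a (1), near (1), plum (1) → 5
Line 2: rice (1), from (1), chrysanthemum (4) → 6
Line 3: five (1), fall (1), floats (1) → 3

5–6–3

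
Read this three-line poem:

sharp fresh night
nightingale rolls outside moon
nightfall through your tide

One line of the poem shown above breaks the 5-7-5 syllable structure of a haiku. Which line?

Line 1

Line 1: sharp (1), fresh (1), night (1) → 3 (expected 5)
Line 2: nightingale (3), rolls (1), outside (2), moon (1) → 7 ✓
Line 3: nightfall (2), through (1), your (1), tide (1) → 5 ✓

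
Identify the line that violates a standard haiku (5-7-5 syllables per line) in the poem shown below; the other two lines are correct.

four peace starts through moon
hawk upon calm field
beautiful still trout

Line 2

Line 1: "four peace starts through moon": 1+1+1+1+1 = 5 ✓
Line 2: "hawk upon calm field": 1+2+1+1 = 5 (expected 7)
Line 3: "beautiful still trout": 3+1+1 = 5 ✓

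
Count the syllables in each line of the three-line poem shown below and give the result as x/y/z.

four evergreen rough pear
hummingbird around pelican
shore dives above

Line 1: "four evergreen rough pear": 1+3+1+1 = 6
Line 2: "hummingbird around pelican": 3+2+3 = 8
Line 3: "shore dives above": 1+1+2 = 4

6/8/4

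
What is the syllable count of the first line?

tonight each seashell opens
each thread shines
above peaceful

The first line: "tonight each seashell opens": 2+1+2+2 = 7

7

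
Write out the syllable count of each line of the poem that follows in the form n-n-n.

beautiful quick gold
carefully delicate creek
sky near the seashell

Line 1: beautiful (3), quick (1), gold (1) → 5
Line 2: carefully (3), delicate (3), creek (1) → 7
Line 3: sky (1), near (1), the (1), seashell (2) → 5

5-7-5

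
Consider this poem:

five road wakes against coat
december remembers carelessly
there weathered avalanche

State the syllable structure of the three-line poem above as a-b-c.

6-9-6

Line 1: five (1), road (1), wakes (1), against (2), coat (1) → 6
Line 2: december (3), remembers (3), carelessly (3) → 9
Line 3: there (1), weathered (2), avalanche (3) → 6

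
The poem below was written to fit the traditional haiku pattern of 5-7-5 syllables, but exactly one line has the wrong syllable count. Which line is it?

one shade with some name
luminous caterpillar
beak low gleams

The third line

Line 1: one (1), shade (1), with (1), some (1), name (1) → 5 ✓
Line 2: luminous (3), caterpillar (4) → 7 ✓
Line 3: beak (1), low (1), gleams (1) → 3 (expected 5)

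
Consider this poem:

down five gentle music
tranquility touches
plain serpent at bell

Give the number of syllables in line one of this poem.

6

Line one: "down five gentle music": 1+1+2+2 = 6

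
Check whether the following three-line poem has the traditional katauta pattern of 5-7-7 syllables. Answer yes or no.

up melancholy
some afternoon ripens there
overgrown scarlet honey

Yes

Line 1: "up melancholy": 1+4 = 5 ✓
Line 2: "some afternoon ripens there": 1+3+2+1 = 7 ✓
Line 3: "overgrown scarlet honey": 3+2+2 = 7 ✓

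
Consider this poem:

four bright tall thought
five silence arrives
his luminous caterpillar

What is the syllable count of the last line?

The last line: his (1), luminous (3), caterpillar (4) → 8

8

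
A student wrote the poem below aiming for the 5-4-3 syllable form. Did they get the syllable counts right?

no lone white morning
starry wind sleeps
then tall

Line 1: no (1), lone (1), white (1), morning (2) → 5 ✓
Line 2: starry (2), wind (1), sleeps (1) → 4 ✓
Line 3: then (1), tall (1) → 2 (expected 3)

No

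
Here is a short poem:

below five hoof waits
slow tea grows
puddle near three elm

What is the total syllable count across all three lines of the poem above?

Line 1: below (2), five (1), hoof (1), waits (1) → 5
Line 2: slow (1), tea (1), grows (1) → 3
Line 3: puddle (2), near (1), three (1), elm (1) → 5
Total: 5 + 3 + 5 = 13

13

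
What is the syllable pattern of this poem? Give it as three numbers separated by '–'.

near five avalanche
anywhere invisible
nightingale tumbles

5–7–5

Line 1: near(1) + five(1) + avalanche(3) = 5
Line 2: anywhere(3) + invisible(4) = 7
Line 3: nightingale(3) + tumbles(2) = 5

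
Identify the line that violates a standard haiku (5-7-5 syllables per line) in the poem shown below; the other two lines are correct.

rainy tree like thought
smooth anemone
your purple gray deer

Line 1: rainy(2) + tree(1) + like(1) + thought(1) = 5 ✓
Line 2: smooth(1) + anemone(4) = 5 (expected 7)
Line 3: your(1) + purple(2) + gray(1) + deer(1) = 5 ✓

The second line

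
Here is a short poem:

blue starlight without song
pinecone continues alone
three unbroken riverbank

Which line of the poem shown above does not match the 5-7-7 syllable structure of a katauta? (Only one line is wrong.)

Line 1: "blue starlight without song": 1+2+2+1 = 6 (expected 5)
Line 2: "pinecone continues alone": 2+3+2 = 7 ✓
Line 3: "three unbroken riverbank": 1+3+3 = 7 ✓

The first line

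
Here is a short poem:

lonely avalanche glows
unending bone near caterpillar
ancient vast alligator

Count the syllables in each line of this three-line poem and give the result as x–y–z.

6–9–7

Line 1: lonely (2), avalanche (3), glows (1) → 6
Line 2: unending (3), bone (1), near (1), caterpillar (4) → 9
Line 3: ancient (2), vast (1), alligator (4) → 7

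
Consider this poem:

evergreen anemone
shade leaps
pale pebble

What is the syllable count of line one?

7

Line one: "evergreen anemone": 3+4 = 7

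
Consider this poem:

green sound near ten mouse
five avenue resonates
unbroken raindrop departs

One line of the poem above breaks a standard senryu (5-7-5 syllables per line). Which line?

Line 3

Line 1: "green sound near ten mouse": 1+1+1+1+1 = 5 ✓
Line 2: "five avenue resonates": 1+3+3 = 7 ✓
Line 3: "unbroken raindrop departs": 3+2+2 = 7 (expected 5)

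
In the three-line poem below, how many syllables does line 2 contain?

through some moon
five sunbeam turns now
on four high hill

Line 2: five (1), sunbeam (2), turns (1), now (1) → 5

5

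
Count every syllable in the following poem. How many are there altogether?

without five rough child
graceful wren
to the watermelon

14

Line 1: without(2) + five(1) + rough(1) + child(1) = 5
Line 2: graceful(2) + wren(1) = 3
Line 3: to(1) + the(1) + watermelon(4) = 6
Total: 5 + 3 + 6 = 14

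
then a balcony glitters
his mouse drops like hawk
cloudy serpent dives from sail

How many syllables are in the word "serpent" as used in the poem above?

2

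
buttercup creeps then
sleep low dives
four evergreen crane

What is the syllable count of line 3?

Line 3: four(1) + evergreen(3) + crane(1) = 5

5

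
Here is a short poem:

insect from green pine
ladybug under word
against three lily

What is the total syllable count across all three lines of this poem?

16

Line 1: insect(2) + from(1) + green(1) + pine(1) = 5
Line 2: ladybug(3) + under(2) + word(1) = 6
Line 3: against(2) + three(1) + lily(2) = 5
Total: 5 + 6 + 5 = 16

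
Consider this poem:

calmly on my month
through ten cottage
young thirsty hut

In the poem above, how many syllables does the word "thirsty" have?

2

"thirsty" has 2 syllables.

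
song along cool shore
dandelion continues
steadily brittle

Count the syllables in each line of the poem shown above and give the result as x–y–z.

5–7–5

Line 1: song(1) + along(2) + cool(1) + shore(1) = 5
Line 2: dandelion(4) + continues(3) = 7
Line 3: steadily(3) + brittle(2) = 5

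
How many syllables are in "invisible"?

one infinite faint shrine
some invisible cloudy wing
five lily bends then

4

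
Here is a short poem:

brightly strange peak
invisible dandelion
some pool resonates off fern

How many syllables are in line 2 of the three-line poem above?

Line 2: "invisible dandelion": 4+4 = 8

8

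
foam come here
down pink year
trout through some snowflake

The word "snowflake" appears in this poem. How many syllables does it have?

2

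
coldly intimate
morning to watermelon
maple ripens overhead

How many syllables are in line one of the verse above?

Line one: coldly(2) + intimate(3) = 5

5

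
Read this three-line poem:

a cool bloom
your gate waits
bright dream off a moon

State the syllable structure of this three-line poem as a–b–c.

3–3–5

Line 1: "a cool bloom": 1+1+1 = 3
Line 2: "your gate waits": 1+1+1 = 3
Line 3: "bright dream off a moon": 1+1+1+1+1 = 5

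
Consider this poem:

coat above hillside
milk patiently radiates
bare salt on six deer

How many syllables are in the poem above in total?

Line 1: coat(1) + above(2) + hillside(2) = 5
Line 2: milk(1) + patiently(3) + radiates(3) = 7
Line 3: bare(1) + salt(1) + on(1) + six(1) + deer(1) = 5
Total: 5 + 7 + 5 = 17

17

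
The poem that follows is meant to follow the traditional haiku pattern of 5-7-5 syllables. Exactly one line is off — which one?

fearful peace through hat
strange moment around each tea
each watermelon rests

Line 1: "fearful peace through hat": 2+1+1+1 = 5 ✓
Line 2: "strange moment around each tea": 1+2+2+1+1 = 7 ✓
Line 3: "each watermelon rests": 1+4+1 = 6 (expected 5)

The third line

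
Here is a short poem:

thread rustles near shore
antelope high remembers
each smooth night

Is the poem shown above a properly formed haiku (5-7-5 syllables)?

Line 1: thread (1), rustles (2), near (1), shore (1) → 5 ✓
Line 2: antelope (3), high (1), remembers (3) → 7 ✓
Line 3: each (1), smooth (1), night (1) → 3 (expected 5)

No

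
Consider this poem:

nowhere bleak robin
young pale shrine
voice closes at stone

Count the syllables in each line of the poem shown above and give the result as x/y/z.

5/3/5

Line 1: "nowhere bleak robin": 2+1+2 = 5
Line 2: "young pale shrine": 1+1+1 = 3
Line 3: "voice closes at stone": 1+2+1+1 = 5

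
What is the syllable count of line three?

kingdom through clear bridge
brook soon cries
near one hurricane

5

Line three: near(1) + one(1) + hurricane(3) = 5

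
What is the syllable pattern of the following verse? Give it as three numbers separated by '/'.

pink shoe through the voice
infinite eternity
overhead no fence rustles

Line 1: "pink shoe through the voice": 1+1+1+1+1 = 5
Line 2: "infinite eternity": 3+4 = 7
Line 3: "overhead no fence rustles": 3+1+1+2 = 7

5/7/7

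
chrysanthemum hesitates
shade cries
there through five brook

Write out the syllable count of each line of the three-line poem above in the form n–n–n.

Line 1: chrysanthemum(4) + hesitates(3) = 7
Line 2: shade(1) + cries(1) = 2
Line 3: there(1) + through(1) + five(1) + brook(1) = 4

7–2–4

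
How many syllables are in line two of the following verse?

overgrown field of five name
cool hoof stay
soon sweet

3

Line two: cool (1), hoof (1), stay (1) → 3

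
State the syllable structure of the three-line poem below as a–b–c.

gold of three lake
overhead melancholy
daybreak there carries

4–7–5

Line 1: gold (1), of (1), three (1), lake (1) → 4
Line 2: overhead (3), melancholy (4) → 7
Line 3: daybreak (2), there (1), carries (2) → 5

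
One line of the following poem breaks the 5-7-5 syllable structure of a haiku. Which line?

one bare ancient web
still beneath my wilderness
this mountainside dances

Line 3

Line 1: "one bare ancient web": 1+1+2+1 = 5 ✓
Line 2: "still beneath my wilderness": 1+2+1+3 = 7 ✓
Line 3: "this mountainside dances": 1+3+2 = 6 (expected 5)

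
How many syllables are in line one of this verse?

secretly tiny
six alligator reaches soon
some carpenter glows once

5

Line one: secretly(3) + tiny(2) = 5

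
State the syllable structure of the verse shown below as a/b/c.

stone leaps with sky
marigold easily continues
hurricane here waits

Line 1: stone(1) + leaps(1) + with(1) + sky(1) = 4
Line 2: marigold(3) + easily(3) + continues(3) = 9
Line 3: hurricane(3) + here(1) + waits(1) = 5

4/9/5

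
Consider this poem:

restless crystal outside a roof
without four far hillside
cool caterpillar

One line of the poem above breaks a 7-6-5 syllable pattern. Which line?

Line 1: restless(2) + crystal(2) + outside(2) + a(1) + roof(1) = 8 (expected 7)
Line 2: without(2) + four(1) + far(1) + hillside(2) = 6 ✓
Line 3: cool(1) + caterpillar(4) = 5 ✓

Line 1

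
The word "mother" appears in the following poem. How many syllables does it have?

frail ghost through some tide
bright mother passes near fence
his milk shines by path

2

"mother" has 2 syllables.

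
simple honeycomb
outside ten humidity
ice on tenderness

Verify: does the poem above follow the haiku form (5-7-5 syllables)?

Yes

Line 1: simple (2), honeycomb (3) → 5 ✓
Line 2: outside (2), ten (1), humidity (4) → 7 ✓
Line 3: ice (1), on (1), tenderness (3) → 5 ✓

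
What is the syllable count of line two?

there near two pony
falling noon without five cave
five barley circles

Line two: "falling noon without five cave": 2+1+2+1+1 = 7

7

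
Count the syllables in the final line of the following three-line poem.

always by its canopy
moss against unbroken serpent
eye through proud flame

4

The final line: eye(1) + through(1) + proud(1) + flame(1) = 4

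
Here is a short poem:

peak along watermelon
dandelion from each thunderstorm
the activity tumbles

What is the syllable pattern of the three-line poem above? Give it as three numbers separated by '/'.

Line 1: peak(1) + along(2) + watermelon(4) = 7
Line 2: dandelion(4) + from(1) + each(1) + thunderstorm(3) = 9
Line 3: the(1) + activity(4) + tumbles(2) = 7

7/9/7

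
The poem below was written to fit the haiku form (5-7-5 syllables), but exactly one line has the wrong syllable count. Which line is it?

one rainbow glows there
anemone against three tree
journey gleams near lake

Line 1: one(1) + rainbow(2) + glows(1) + there(1) = 5 ✓
Line 2: anemone(4) + against(2) + three(1) + tree(1) = 8 (expected 7)
Line 3: journey(2) + gleams(1) + near(1) + lake(1) = 5 ✓

The second line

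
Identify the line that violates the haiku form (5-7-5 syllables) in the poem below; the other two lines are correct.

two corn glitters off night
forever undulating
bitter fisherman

Line 1

Line 1: two(1) + corn(1) + glitters(2) + off(1) + night(1) = 6 (expected 5)
Line 2: forever(3) + undulating(4) = 7 ✓
Line 3: bitter(2) + fisherman(3) = 5 ✓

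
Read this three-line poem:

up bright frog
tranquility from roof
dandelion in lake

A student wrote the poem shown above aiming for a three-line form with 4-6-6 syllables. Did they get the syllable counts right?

Line 1: up(1) + bright(1) + frog(1) = 3 (expected 4)
Line 2: tranquility(4) + from(1) + roof(1) = 6 ✓
Line 3: dandelion(4) + in(1) + lake(1) = 6 ✓

No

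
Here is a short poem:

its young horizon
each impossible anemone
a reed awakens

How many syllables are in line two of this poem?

9

Line two: each(1) + impossible(4) + anemone(4) = 9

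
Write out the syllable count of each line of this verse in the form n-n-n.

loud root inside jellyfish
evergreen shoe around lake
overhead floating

Line 1: "loud root inside jellyfish": 1+1+2+3 = 7
Line 2: "evergreen shoe around lake": 3+1+2+1 = 7
Line 3: "overhead floating": 3+2 = 5

7-7-5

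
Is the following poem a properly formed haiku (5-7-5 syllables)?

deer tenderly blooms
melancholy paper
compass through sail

Line 1: "deer tenderly blooms": 1+3+1 = 5 ✓
Line 2: "melancholy paper": 4+2 = 6 (expected 7)
Line 3: "compass through sail": 2+1+1 = 4 (expected 5)

No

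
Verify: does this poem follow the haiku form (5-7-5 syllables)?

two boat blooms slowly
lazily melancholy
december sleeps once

Yes

Line 1: two (1), boat (1), blooms (1), slowly (2) → 5 ✓
Line 2: lazily (3), melancholy (4) → 7 ✓
Line 3: december (3), sleeps (1), once (1) → 5 ✓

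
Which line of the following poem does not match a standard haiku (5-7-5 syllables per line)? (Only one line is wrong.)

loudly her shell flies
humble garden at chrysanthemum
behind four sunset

Line 1: loudly(2) + her(1) + shell(1) + flies(1) = 5 ✓
Line 2: humble(2) + garden(2) + at(1) + chrysanthemum(4) = 9 (expected 7)
Line 3: behind(2) + four(1) + sunset(2) = 5 ✓

Line 2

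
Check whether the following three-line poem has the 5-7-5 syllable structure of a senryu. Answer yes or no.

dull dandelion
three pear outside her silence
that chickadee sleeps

Line 1: dull (1), dandelion (4) → 5 ✓
Line 2: three (1), pear (1), outside (2), her (1), silence (2) → 7 ✓
Line 3: that (1), chickadee (3), sleeps (1) → 5 ✓

Yes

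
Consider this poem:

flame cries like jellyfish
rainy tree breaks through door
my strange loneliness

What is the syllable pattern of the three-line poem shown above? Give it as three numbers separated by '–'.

Line 1: "flame cries like jellyfish": 1+1+1+3 = 6
Line 2: "rainy tree breaks through door": 2+1+1+1+1 = 6
Line 3: "my strange loneliness": 1+1+3 = 5

6–6–5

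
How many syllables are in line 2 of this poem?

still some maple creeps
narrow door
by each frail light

3

Line 2: narrow (2), door (1) → 3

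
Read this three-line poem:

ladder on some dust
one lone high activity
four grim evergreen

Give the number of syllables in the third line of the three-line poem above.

The third line: four (1), grim (1), evergreen (3) → 5

5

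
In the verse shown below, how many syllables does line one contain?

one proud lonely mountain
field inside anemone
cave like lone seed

Line one: one (1), proud (1), lonely (2), mountain (2) → 6

6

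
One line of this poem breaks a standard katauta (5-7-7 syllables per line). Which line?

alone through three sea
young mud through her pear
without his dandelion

Line 1: alone(2) + through(1) + three(1) + sea(1) = 5 ✓
Line 2: young(1) + mud(1) + through(1) + her(1) + pear(1) = 5 (expected 7)
Line 3: without(2) + his(1) + dandelion(4) = 7 ✓

The second line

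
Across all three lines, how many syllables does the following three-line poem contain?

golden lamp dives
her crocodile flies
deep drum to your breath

14

Line 1: "golden lamp dives": 2+1+1 = 4
Line 2: "her crocodile flies": 1+3+1 = 5
Line 3: "deep drum to your breath": 1+1+1+1+1 = 5
Total: 4 + 5 + 5 = 14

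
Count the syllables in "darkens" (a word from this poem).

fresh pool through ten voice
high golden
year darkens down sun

2

"darkens" has 2 syllables.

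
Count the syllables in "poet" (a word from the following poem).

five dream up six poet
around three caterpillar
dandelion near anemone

2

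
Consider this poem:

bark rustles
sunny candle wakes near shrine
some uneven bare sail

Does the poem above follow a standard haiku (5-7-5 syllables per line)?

Line 1: bark (1), rustles (2) → 3 (expected 5)
Line 2: sunny (2), candle (2), wakes (1), near (1), shrine (1) → 7 ✓
Line 3: some (1), uneven (3), bare (1), sail (1) → 6 (expected 5)

No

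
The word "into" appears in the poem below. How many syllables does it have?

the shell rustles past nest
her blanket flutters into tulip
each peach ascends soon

2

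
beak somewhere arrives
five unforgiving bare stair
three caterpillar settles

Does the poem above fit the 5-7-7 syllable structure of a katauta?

Yes

Line 1: beak(1) + somewhere(2) + arrives(2) = 5 ✓
Line 2: five(1) + unforgiving(4) + bare(1) + stair(1) = 7 ✓
Line 3: three(1) + caterpillar(4) + settles(2) = 7 ✓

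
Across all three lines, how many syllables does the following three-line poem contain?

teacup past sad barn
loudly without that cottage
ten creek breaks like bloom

Line 1: teacup(2) + past(1) + sad(1) + barn(1) = 5
Line 2: loudly(2) + without(2) + that(1) + cottage(2) = 7
Line 3: ten(1) + creek(1) + breaks(1) + like(1) + bloom(1) = 5
Total: 5 + 7 + 5 = 17

17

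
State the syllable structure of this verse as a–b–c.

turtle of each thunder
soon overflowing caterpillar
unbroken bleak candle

6–9–6

Line 1: "turtle of each thunder": 2+1+1+2 = 6
Line 2: "soon overflowing caterpillar": 1+4+4 = 9
Line 3: "unbroken bleak candle": 3+1+2 = 6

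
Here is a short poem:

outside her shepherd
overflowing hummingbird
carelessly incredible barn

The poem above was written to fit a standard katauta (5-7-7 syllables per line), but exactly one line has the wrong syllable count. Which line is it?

Line 1: "outside her shepherd": 2+1+2 = 5 ✓
Line 2: "overflowing hummingbird": 4+3 = 7 ✓
Line 3: "carelessly incredible barn": 3+4+1 = 8 (expected 7)

The third line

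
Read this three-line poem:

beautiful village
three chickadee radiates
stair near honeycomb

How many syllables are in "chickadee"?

"chickadee" has 3 syllables.

3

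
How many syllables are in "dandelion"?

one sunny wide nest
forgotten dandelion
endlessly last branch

4

"dandelion" has 4 syllables.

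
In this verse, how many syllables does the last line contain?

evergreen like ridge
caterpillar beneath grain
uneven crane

The last line: uneven(3) + crane(1) = 4

4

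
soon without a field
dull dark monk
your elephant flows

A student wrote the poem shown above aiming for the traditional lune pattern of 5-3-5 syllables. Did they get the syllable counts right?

Yes

Line 1: "soon without a field": 1+2+1+1 = 5 ✓
Line 2: "dull dark monk": 1+1+1 = 3 ✓
Line 3: "your elephant flows": 1+3+1 = 5 ✓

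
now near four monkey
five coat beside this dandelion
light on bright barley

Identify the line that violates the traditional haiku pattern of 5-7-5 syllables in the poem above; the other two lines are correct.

Line 2

Line 1: now (1), near (1), four (1), monkey (2) → 5 ✓
Line 2: five (1), coat (1), beside (2), this (1), dandelion (4) → 9 (expected 7)
Line 3: light (1), on (1), bright (1), barley (2) → 5 ✓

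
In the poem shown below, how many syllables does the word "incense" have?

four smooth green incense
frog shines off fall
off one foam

2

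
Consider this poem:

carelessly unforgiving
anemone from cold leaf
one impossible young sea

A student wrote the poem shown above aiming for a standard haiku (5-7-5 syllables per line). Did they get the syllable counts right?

No

Line 1: "carelessly unforgiving": 3+4 = 7 (expected 5)
Line 2: "anemone from cold leaf": 4+1+1+1 = 7 ✓
Line 3: "one impossible young sea": 1+4+1+1 = 7 (expected 5)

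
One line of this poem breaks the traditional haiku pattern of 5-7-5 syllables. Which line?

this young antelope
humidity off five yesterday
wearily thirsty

Line 2

Line 1: this(1) + young(1) + antelope(3) = 5 ✓
Line 2: humidity(4) + off(1) + five(1) + yesterday(3) = 9 (expected 7)
Line 3: wearily(3) + thirsty(2) = 5 ✓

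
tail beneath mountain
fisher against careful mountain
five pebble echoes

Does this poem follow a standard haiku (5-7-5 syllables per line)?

No

Line 1: tail (1), beneath (2), mountain (2) → 5 ✓
Line 2: fisher (2), against (2), careful (2), mountain (2) → 8 (expected 7)
Line 3: five (1), pebble (2), echoes (2) → 5 ✓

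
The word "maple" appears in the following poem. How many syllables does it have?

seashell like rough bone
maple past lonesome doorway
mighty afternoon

2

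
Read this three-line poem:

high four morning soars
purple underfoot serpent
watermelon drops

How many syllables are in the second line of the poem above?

The second line: "purple underfoot serpent": 2+3+2 = 7

7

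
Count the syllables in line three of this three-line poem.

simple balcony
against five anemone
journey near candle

5

Line three: "journey near candle": 2+1+2 = 5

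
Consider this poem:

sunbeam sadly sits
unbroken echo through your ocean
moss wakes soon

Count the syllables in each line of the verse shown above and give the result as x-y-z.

5-9-3

Line 1: "sunbeam sadly sits": 2+2+1 = 5
Line 2: "unbroken echo through your ocean": 3+2+1+1+2 = 9
Line 3: "moss wakes soon": 1+1+1 = 3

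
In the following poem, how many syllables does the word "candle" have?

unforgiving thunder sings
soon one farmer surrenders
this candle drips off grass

2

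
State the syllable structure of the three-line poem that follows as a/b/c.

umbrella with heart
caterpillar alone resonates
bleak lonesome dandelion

5/9/7

Line 1: umbrella(3) + with(1) + heart(1) = 5
Line 2: caterpillar(4) + alone(2) + resonates(3) = 9
Line 3: bleak(1) + lonesome(2) + dandelion(4) = 7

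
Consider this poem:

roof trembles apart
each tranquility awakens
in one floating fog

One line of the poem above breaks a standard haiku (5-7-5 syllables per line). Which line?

The second line

Line 1: roof (1), trembles (2), apart (2) → 5 ✓
Line 2: each (1), tranquility (4), awakens (3) → 8 (expected 7)
Line 3: in (1), one (1), floating (2), fog (1) → 5 ✓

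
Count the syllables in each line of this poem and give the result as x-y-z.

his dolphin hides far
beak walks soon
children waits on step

Line 1: his(1) + dolphin(2) + hides(1) + far(1) = 5
Line 2: beak(1) + walks(1) + soon(1) = 3
Line 3: children(2) + waits(1) + on(1) + step(1) = 5

5-3-5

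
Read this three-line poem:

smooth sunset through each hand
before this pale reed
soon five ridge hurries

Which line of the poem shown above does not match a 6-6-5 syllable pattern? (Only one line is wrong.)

Line 2

Line 1: "smooth sunset through each hand": 1+2+1+1+1 = 6 ✓
Line 2: "before this pale reed": 2+1+1+1 = 5 (expected 6)
Line 3: "soon five ridge hurries": 1+1+1+2 = 5 ✓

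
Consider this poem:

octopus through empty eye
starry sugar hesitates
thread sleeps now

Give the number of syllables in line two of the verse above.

7

Line two: starry (2), sugar (2), hesitates (3) → 7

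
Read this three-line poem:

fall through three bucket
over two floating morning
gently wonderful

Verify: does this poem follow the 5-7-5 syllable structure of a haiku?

Yes

Line 1: "fall through three bucket": 1+1+1+2 = 5 ✓
Line 2: "over two floating morning": 2+1+2+2 = 7 ✓
Line 3: "gently wonderful": 2+3 = 5 ✓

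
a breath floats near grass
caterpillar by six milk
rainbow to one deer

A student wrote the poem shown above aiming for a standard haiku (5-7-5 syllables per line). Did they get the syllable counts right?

Yes

Line 1: a(1) + breath(1) + floats(1) + near(1) + grass(1) = 5 ✓
Line 2: caterpillar(4) + by(1) + six(1) + milk(1) = 7 ✓
Line 3: rainbow(2) + to(1) + one(1) + deer(1) = 5 ✓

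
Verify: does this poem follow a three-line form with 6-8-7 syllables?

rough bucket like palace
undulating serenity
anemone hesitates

Yes

Line 1: "rough bucket like palace": 1+2+1+2 = 6 ✓
Line 2: "undulating serenity": 4+4 = 8 ✓
Line 3: "anemone hesitates": 4+3 = 7 ✓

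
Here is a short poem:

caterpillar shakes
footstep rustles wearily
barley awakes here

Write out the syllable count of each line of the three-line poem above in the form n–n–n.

Line 1: caterpillar(4) + shakes(1) = 5
Line 2: footstep(2) + rustles(2) + wearily(3) = 7
Line 3: barley(2) + awakes(2) + here(1) = 5

5–7–5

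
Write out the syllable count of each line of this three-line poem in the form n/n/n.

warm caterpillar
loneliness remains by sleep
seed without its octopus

Line 1: warm (1), caterpillar (4) → 5
Line 2: loneliness (3), remains (2), by (1), sleep (1) → 7
Line 3: seed (1), without (2), its (1), octopus (3) → 7

5/7/7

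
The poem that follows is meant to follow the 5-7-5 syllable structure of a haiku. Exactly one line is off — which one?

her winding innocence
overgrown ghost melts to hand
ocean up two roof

The first line

Line 1: her (1), winding (2), innocence (3) → 6 (expected 5)
Line 2: overgrown (3), ghost (1), melts (1), to (1), hand (1) → 7 ✓
Line 3: ocean (2), up (1), two (1), roof (1) → 5 ✓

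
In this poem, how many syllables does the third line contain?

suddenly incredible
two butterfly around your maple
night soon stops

The third line: "night soon stops": 1+1+1 = 3

3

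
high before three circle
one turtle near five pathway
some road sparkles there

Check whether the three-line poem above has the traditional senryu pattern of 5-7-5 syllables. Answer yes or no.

Line 1: "high before three circle": 1+2+1+2 = 6 (expected 5)
Line 2: "one turtle near five pathway": 1+2+1+1+2 = 7 ✓
Line 3: "some road sparkles there": 1+1+2+1 = 5 ✓

No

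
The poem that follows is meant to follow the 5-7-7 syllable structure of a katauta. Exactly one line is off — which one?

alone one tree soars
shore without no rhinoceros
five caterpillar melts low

Line 1: "alone one tree soars": 2+1+1+1 = 5 ✓
Line 2: "shore without no rhinoceros": 1+2+1+4 = 8 (expected 7)
Line 3: "five caterpillar melts low": 1+4+1+1 = 7 ✓

The second line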